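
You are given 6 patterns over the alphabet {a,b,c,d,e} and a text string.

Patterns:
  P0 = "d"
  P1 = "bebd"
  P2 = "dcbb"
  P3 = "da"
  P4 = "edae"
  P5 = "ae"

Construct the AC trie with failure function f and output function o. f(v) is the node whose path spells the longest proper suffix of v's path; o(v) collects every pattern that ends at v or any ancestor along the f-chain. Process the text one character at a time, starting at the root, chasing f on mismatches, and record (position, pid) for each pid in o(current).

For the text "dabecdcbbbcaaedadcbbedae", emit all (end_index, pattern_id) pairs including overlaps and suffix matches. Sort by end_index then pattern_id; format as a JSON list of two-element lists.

Build:
Trie (insert patterns):
  n0 'ε': a→14 b→2 d→1 e→10
  n1 'd': a→9 c→6  ←P0
  n2 'b': e→3
  n3 'be': b→4
  n4 'beb': d→5
  n5 'bebd': ·  ←P1
  n6 'dc': b→7
  n7 'dcb': b→8
  n8 'dcbb': ·  ←P2
  n9 'da': ·  ←P3
  n10 'e': d→11
  n11 'ed': a→12
  n12 'eda': e→13
  n13 'edae': ·  ←P4
  n14 'a': e→15
  n15 'ae': ·  ←P5

BFS fail/out derivation:
  n1('d'): parent n0 fail=0; on 'd' 0 → fail=0;  out {0}∪∅={0}
  n2('b'): parent n0 fail=0; on 'b' 0 → fail=0;  out ∅∪∅=∅
  n10('e'): parent n0 fail=0; on 'e' 0 → fail=0;  out ∅∪∅=∅
  n14('a'): parent n0 fail=0; on 'a' 0 → fail=0;  out ∅∪∅=∅
  n3('be'): parent n2 fail=0; on 'e' 0 → fail=10;  out ∅∪∅=∅
  n6('dc'): parent n1 fail=0; on 'c' 0 → fail=0;  out ∅∪∅=∅
  n9('da'): parent n1 fail=0; on 'a' 0 → fail=14;  out {3}∪∅={3}
  n11('ed'): parent n10 fail=0; on 'd' 0 → fail=1;  out ∅∪{0}={0}
  n15('ae'): parent n14 fail=0; on 'e' 0 → fail=10;  out {5}∪∅={5}
  n4('beb'): parent n3 fail=10; on 'b' 10→0 → fail=2;  out ∅∪∅=∅
  n7('dcb'): parent n6 fail=0; on 'b' 0 → fail=2;  out ∅∪∅=∅
  n12('eda'): parent n11 fail=1; on 'a' 1 → fail=9;  out ∅∪{3}={3}
  n5('bebd'): parent n4 fail=2; on 'd' 2→0 → fail=1;  out {1}∪{0}={0,1}
  n8('dcbb'): parent n7 fail=2; on 'b' 2→0 → fail=2;  out {2}∪∅={2}
  n13('edae'): parent n12 fail=9; on 'e' 9→14 → fail=15;  out {4}∪{5}={4,5}

Text stream:
pos 0 'd': at 1  emit P0@[0:0]
pos 1 'a': at 9  emit P3@[0:1]
pos 2 'b': at 2 (via fail)
pos 3 'e': at 3
pos 4 'c': at 0 (via fail)
pos 5 'd': at 1  emit P0@[5:5]
pos 6 'c': at 6
pos 7 'b': at 7
pos 8 'b': at 8  emit P2@[5:8]
pos 9 'b': at 2 (via fail)
pos 10 'c': at 0 (via fail)
pos 11 'a': at 14
pos 12 'a': at 14 (via fail)
pos 13 'e': at 15  emit P5@[12:13]
pos 14 'd': at 11 (via fail)  emit P0@[14:14]
pos 15 'a': at 12  emit P3@[14:15]
pos 16 'd': at 1 (via fail)  emit P0@[16:16]
pos 17 'c': at 6
pos 18 'b': at 7
pos 19 'b': at 8  emit P2@[16:19]
pos 20 'e': at 3 (via fail)
pos 21 'd': at 11 (via fail)  emit P0@[21:21]
pos 22 'a': at 12  emit P3@[21:22]
pos 23 'e': at 13  emit P4@[20:23],P5@[22:23]

Result: [[0,0],[1,3],[5,0],[8,2],[13,5],[14,0],[15,3],[16,0],[19,2],[21,0],[22,3],[23,4],[23,5]]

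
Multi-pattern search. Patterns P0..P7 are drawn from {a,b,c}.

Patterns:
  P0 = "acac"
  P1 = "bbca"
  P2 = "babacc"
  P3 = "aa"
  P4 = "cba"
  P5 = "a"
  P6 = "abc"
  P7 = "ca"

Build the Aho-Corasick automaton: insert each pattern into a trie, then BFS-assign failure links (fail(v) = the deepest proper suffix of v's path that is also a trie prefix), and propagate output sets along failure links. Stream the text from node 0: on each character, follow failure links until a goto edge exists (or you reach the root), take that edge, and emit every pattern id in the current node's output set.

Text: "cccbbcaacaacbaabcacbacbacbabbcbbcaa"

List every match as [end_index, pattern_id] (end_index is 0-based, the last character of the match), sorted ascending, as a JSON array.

Build automaton:
Trie nodes:
  0='ε' goto a→1 b→5 c→15
  1='a' goto a→14 b→18 c→2  [P5 ends]
  2='ac' goto a→3
  3='aca' goto c→4
  4='acac' goto ·  [P0 ends]
  5='b' goto a→9 b→6
  6='bb' goto c→7
  7='bbc' goto a→8
  8='bbca' goto ·  [P1 ends]
  9='ba' goto b→10
  10='bab' goto a→11
  11='baba' goto c→12
  12='babac' goto c→13
  13='babacc' goto ·  [P2 ends]
  14='aa' goto ·  [P3 ends]
  15='c' goto a→20 b→16
  16='cb' goto a→17
  17='cba' goto ·  [P4 ends]
  18='ab' goto c→19
  19='abc' goto ·  [P6 ends]
  20='ca' goto ·  [P7 ends]

Failure links (BFS by depth):
  n1('a'): parent n0 fail=0; on 'a' 0 → fail=0;  out {5}∪∅={5}
  n5('b'): parent n0 fail=0; on 'b' 0 → fail=0;  out ∅∪∅=∅
  n15('c'): parent n0 fail=0; on 'c' 0 → fail=0;  out ∅∪∅=∅
  n2('ac'): parent n1 fail=0; on 'c' 0 → fail=15;  out ∅∪∅=∅
  n6('bb'): parent n5 fail=0; on 'b' 0 → fail=5;  out ∅∪∅=∅
  n9('ba'): parent n5 fail=0; on 'a' 0 → fail=1;  out ∅∪{5}={5}
  n14('aa'): parent n1 fail=0; on 'a' 0 → fail=1;  out {3}∪{5}={3,5}
  n16('cb'): parent n15 fail=0; on 'b' 0 → fail=5;  out ∅∪∅=∅
  n18('ab'): parent n1 fail=0; on 'b' 0 → fail=5;  out ∅∪∅=∅
  n20('ca'): parent n15 fail=0; on 'a' 0 → fail=1;  out {7}∪{5}={5,7}
  n3('aca'): parent n2 fail=15; on 'a' 15 → fail=20;  out ∅∪{5,7}={5,7}
  n7('bbc'): parent n6 fail=5; on 'c' 5→0 → fail=15;  out ∅∪∅=∅
  n10('bab'): parent n9 fail=1; on 'b' 1 → fail=18;  out ∅∪∅=∅
  n17('cba'): parent n16 fail=5; on 'a' 5 → fail=9;  out {4}∪{5}={4,5}
  n19('abc'): parent n18 fail=5; on 'c' 5→0 → fail=15;  out {6}∪∅={6}
  n4('acac'): parent n3 fail=20; on 'c' 20→1 → fail=2;  out {0}∪∅={0}
  n8('bbca'): parent n7 fail=15; on 'a' 15 → fail=20;  out {1}∪{5,7}={1,5,7}
  n11('baba'): parent n10 fail=18; on 'a' 18→5 → fail=9;  out ∅∪{5}={5}
  n12('babac'): parent n11 fail=9; on 'c' 9→1 → fail=2;  out ∅∪∅=∅
  n13('babacc'): parent n12 fail=2; on 'c' 2→15→0 → fail=15;  out {2}∪∅={2}

Scan:
pos 0 'c': at 15
pos 1 'c': at 15 (fail-walked)
pos 2 'c': at 15 (fail-walked)
pos 3 'b': at 16
pos 4 'b': at 6 (fail-walked)
pos 5 'c': at 7
pos 6 'a': at 8  → match P1@[3:6],P5@[6:6],P7@[5:6]
pos 7 'a': at 14 (fail-walked)  → match P3@[6:7],P5@[7:7]
pos 8 'c': at 2 (fail-walked)
pos 9 'a': at 3  → match P5@[9:9],P7@[8:9]
pos 10 'a': at 14 (fail-walked)  → match P3@[9:10],P5@[10:10]
pos 11 'c': at 2 (fail-walked)
pos 12 'b': at 16 (fail-walked)
pos 13 'a': at 17  → match P4@[11:13],P5@[13:13]
pos 14 'a': at 14 (fail-walked)  → match P3@[13:14],P5@[14:14]
pos 15 'b': at 18 (fail-walked)
pos 16 'c': at 19  → match P6@[14:16]
pos 17 'a': at 20 (fail-walked)  → match P5@[17:17],P7@[16:17]
pos 18 'c': at 2 (fail-walked)
pos 19 'b': at 16 (fail-walked)
pos 20 'a': at 17  → match P4@[18:20],P5@[20:20]
pos 21 'c': at 2 (fail-walked)
pos 22 'b': at 16 (fail-walked)
pos 23 'a': at 17  → match P4@[21:23],P5@[23:23]
pos 24 'c': at 2 (fail-walked)
pos 25 'b': at 16 (fail-walked)
pos 26 'a': at 17  → match P4@[24:26],P5@[26:26]
pos 27 'b': at 10 (fail-walked)
pos 28 'b': at 6 (fail-walked)
pos 29 'c': at 7
pos 30 'b': at 16 (fail-walked)
pos 31 'b': at 6 (fail-walked)
pos 32 'c': at 7
pos 33 'a': at 8  → match P1@[30:33],P5@[33:33],P7@[32:33]
pos 34 'a': at 14 (fail-walked)  → match P3@[33:34],P5@[34:34]

All matches (sorted): [[6,1],[6,5],[6,7],[7,3],[7,5],[9,5],[9,7],[10,3],[10,5],[13,4],[13,5],[14,3],[14,5],[16,6],[17,5],[17,7],[20,4],[20,5],[23,4],[23,5],[26,4],[26,5],[33,1],[33,5],[33,7],[34,3],[34,5]]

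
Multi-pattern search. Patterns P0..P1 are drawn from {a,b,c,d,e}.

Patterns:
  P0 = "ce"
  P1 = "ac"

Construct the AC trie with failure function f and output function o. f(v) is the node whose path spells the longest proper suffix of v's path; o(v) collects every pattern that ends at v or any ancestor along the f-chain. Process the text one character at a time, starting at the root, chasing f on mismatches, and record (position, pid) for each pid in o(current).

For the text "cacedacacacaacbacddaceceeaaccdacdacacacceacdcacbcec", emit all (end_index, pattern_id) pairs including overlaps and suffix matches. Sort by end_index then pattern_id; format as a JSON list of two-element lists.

Build automaton:
Trie (insert patterns):
  0='ε' goto a→3 c→1
  1='c' goto e→2
  2='ce' goto ·  [P0 ends]
  3='a' goto c→4
  4='ac' goto ·  [P1 ends]

Failure links (BFS by depth):
  n1('c'): parent n0 fail=0; on 'c' 0 → fail=0;  out ∅∪∅=∅
  n3('a'): parent n0 fail=0; on 'a' 0 → fail=0;  out ∅∪∅=∅
  n2('ce'): parent n1 fail=0; on 'e' 0 → fail=0;  out {0}∪∅={0}
  n4('ac'): parent n3 fail=0; on 'c' 0 → fail=1;  out {1}∪∅={1}

Text stream:
pos 0 'c': at 1
pos 1 'a': at 3 ·f
pos 2 'c': at 4  → match P1@[1:2]
pos 3 'e': at 2 ·f  → match P0@[2:3]
pos 4 'd': at 0 ·f
pos 5 'a': at 3
pos 6 'c': at 4  → match P1@[5:6]
pos 7 'a': at 3 ·f
pos 8 'c': at 4  → match P1@[7:8]
pos 9 'a': at 3 ·f
pos 10 'c': at 4  → match P1@[9:10]
pos 11 'a': at 3 ·f
pos 12 'a': at 3 ·f
pos 13 'c': at 4  → match P1@[12:13]
pos 14 'b': at 0 ·f
pos 15 'a': at 3
pos 16 'c': at 4  → match P1@[15:16]
pos 17 'd': at 0 ·f
pos 18 'd': at 0
pos 19 'a': at 3
pos 20 'c': at 4  → match P1@[19:20]
pos 21 'e': at 2 ·f  → match P0@[20:21]
pos 22 'c': at 1 ·f
pos 23 'e': at 2  → match P0@[22:23]
pos 24 'e': at 0 ·f
pos 25 'a': at 3
pos 26 'a': at 3 ·f
pos 27 'c': at 4  → match P1@[26:27]
pos 28 'c': at 1 ·f
pos 29 'd': at 0 ·f
pos 30 'a': at 3
pos 31 'c': at 4  → match P1@[30:31]
pos 32 'd': at 0 ·f
pos 33 'a': at 3
pos 34 'c': at 4  → match P1@[33:34]
pos 35 'a': at 3 ·f
pos 36 'c': at 4  → match P1@[35:36]
pos 37 'a': at 3 ·f
pos 38 'c': at 4  → match P1@[37:38]
pos 39 'c': at 1 ·f
pos 40 'e': at 2  → match P0@[39:40]
pos 41 'a': at 3 ·f
pos 42 'c': at 4  → match P1@[41:42]
pos 43 'd': at 0 ·f
pos 44 'c': at 1
pos 45 'a': at 3 ·f
pos 46 'c': at 4  → match P1@[45:46]
pos 47 'b': at 0 ·f
pos 48 'c': at 1
pos 49 'e': at 2  → match P0@[48:49]
pos 50 'c': at 1 ·f

All matches (sorted): [[2,1],[3,0],[6,1],[8,1],[10,1],[13,1],[16,1],[20,1],[21,0],[23,0],[27,1],[31,1],[34,1],[36,1],[38,1],[40,0],[42,1],[46,1],[49,0]]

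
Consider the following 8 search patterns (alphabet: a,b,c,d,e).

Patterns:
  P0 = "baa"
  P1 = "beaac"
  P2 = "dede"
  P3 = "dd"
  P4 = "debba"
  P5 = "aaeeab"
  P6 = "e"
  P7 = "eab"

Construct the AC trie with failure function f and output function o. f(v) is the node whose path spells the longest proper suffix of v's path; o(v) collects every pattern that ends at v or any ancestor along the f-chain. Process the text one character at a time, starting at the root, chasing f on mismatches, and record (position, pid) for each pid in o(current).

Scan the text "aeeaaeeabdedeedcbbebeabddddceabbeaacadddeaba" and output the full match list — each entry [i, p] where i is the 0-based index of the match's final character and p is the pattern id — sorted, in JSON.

Build automaton:
Trie nodes:
  0='ε' goto a→16 b→1 d→8 e→22
  1='b' goto a→2 e→4
  2='ba' goto a→3
  3='baa' goto ·  ←P0
  4='be' goto a→5
  5='bea' goto a→6
  6='beaa' goto c→7
  7='beaac' goto ·  ←P1
  8='d' goto d→12 e→9
  9='de' goto b→13 d→10
  10='ded' goto e→11
  11='dede' goto ·  ←P2
  12='dd' goto ·  ←P3
  13='deb' goto b→14
  14='debb' goto a→15
  15='debba' goto ·  ←P4
  16='a' goto a→17
  17='aa' goto e→18
  18='aae' goto e→19
  19='aaee' goto a→20
  20='aaeea' goto b→21
  21='aaeeab' goto ·  ←P5
  22='e' goto a→23  ←P6
  23='ea' goto b→24
  24='eab' goto ·  ←P7

BFS fail/out derivation:
  n1('b'): parent n0 fail=0; on 'b' 0 → fail=0;  out ∅∪∅=∅
  n8('d'): parent n0 fail=0; on 'd' 0 → fail=0;  out ∅∪∅=∅
  n16('a'): parent n0 fail=0; on 'a' 0 → fail=0;  out ∅∪∅=∅
  n22('e'): parent n0 fail=0; on 'e' 0 → fail=0;  out {6}∪∅={6}
  n2('ba'): parent n1 fail=0; on 'a' 0 → fail=16;  out ∅∪∅=∅
  n4('be'): parent n1 fail=0; on 'e' 0 → fail=22;  out ∅∪{6}={6}
  n9('de'): parent n8 fail=0; on 'e' 0 → fail=22;  out ∅∪{6}={6}
  n12('dd'): parent n8 fail=0; on 'd' 0 → fail=8;  out {3}∪∅={3}
  n17('aa'): parent n16 fail=0; on 'a' 0 → fail=16;  out ∅∪∅=∅
  n23('ea'): parent n22 fail=0; on 'a' 0 → fail=16;  out ∅∪∅=∅
  n3('baa'): parent n2 fail=16; on 'a' 16 → fail=17;  out {0}∪∅={0}
  n5('bea'): parent n4 fail=22; on 'a' 22 → fail=23;  out ∅∪∅=∅
  n10('ded'): parent n9 fail=22; on 'd' 22→0 → fail=8;  out ∅∪∅=∅
  n13('deb'): parent n9 fail=22; on 'b' 22→0 → fail=1;  out ∅∪∅=∅
  n18('aae'): parent n17 fail=16; on 'e' 16→0 → fail=22;  out ∅∪{6}={6}
  n24('eab'): parent n23 fail=16; on 'b' 16→0 → fail=1;  out {7}∪∅={7}
  n6('beaa'): parent n5 fail=23; on 'a' 23→16 → fail=17;  out ∅∪∅=∅
  n11('dede'): parent n10 fail=8; on 'e' 8 → fail=9;  out {2}∪{6}={2,6}
  n14('debb'): parent n13 fail=1; on 'b' 1→0 → fail=1;  out ∅∪∅=∅
  n19('aaee'): parent n18 fail=22; on 'e' 22→0 → fail=22;  out ∅∪{6}={6}
  n7('beaac'): parent n6 fail=17; on 'c' 17→16→0 → fail=0;  out {1}∪∅={1}
  n15('debba'): parent n14 fail=1; on 'a' 1 → fail=2;  out {4}∪∅={4}
  n20('aaeea'): parent n19 fail=22; on 'a' 22 → fail=23;  out ∅∪∅=∅
  n21('aaeeab'): parent n20 fail=23; on 'b' 23 → fail=24;  out {5}∪{7}={5,7}

Text stream:
i=0 'a': node 0→16
i=1 'e': node 16→22 (fail-walked)  → match P6@[1:1]
i=2 'e': node 22→22 (fail-walked)  → match P6@[2:2]
i=3 'a': node 22→23
i=4 'a': node 23→17 (fail-walked)
i=5 'e': node 17→18  → match P6@[5:5]
i=6 'e': node 18→19  → match P6@[6:6]
i=7 'a': node 19→20
i=8 'b': node 20→21  → match P5@[3:8],P7@[6:8]
i=9 'd': node 21→8 (fail-walked)
i=10 'e': node 8→9  → match P6@[10:10]
i=11 'd': node 9→10
i=12 'e': node 10→11  → match P2@[9:12],P6@[12:12]
i=13 'e': node 11→22 (fail-walked)  → match P6@[13:13]
i=14 'd': node 22→8 (fail-walked)
i=15 'c': node 8→0 (fail-walked)
i=16 'b': node 0→1
i=17 'b': node 1→1 (fail-walked)
i=18 'e': node 1→4  → match P6@[18:18]
i=19 'b': node 4→1 (fail-walked)
i=20 'e': node 1→4  → match P6@[20:20]
i=21 'a': node 4→5
i=22 'b': node 5→24 (fail-walked)  → match P7@[20:22]
i=23 'd': node 24→8 (fail-walked)
i=24 'd': node 8→12  → match P3@[23:24]
i=25 'd': node 12→12 (fail-walked)  → match P3@[24:25]
i=26 'd': node 12→12 (fail-walked)  → match P3@[25:26]
i=27 'c': node 12→0 (fail-walked)
i=28 'e': node 0→22  → match P6@[28:28]
i=29 'a': node 22→23
i=30 'b': node 23→24  → match P7@[28:30]
i=31 'b': node 24→1 (fail-walked)
i=32 'e': node 1→4  → match P6@[32:32]
i=33 'a': node 4→5
i=34 'a': node 5→6
i=35 'c': node 6→7  → match P1@[31:35]
i=36 'a': node 7→16 (fail-walked)
i=37 'd': node 16→8 (fail-walked)
i=38 'd': node 8→12  → match P3@[37:38]
i=39 'd': node 12→12 (fail-walked)  → match P3@[38:39]
i=40 'e': node 12→9 (fail-walked)  → match P6@[40:40]
i=41 'a': node 9→23 (fail-walked)
i=42 'b': node 23→24  → match P7@[40:42]
i=43 'a': node 24→2 (fail-walked)

All matches (sorted): [[1,6],[2,6],[5,6],[6,6],[8,5],[8,7],[10,6],[12,2],[12,6],[13,6],[18,6],[20,6],[22,7],[24,3],[25,3],[26,3],[28,6],[30,7],[32,6],[35,1],[38,3],[39,3],[40,6],[42,7]]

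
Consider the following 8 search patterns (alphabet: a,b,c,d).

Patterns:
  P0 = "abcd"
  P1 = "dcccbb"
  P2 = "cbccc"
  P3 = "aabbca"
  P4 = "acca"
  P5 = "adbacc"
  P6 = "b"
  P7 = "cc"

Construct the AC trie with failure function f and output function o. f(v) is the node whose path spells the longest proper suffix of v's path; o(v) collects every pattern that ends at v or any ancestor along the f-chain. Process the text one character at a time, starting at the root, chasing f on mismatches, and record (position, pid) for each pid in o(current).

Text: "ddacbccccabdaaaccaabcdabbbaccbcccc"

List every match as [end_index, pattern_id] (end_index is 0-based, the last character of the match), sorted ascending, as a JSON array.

Build automaton:
Trie (insert patterns):
  0='ε' goto a→1 b→29 c→11 d→5
  1='a' goto a→16 b→2 c→21 d→24
  2='ab' goto c→3
  3='abc' goto d→4
  4='abcd' goto ·  [P0 ends]
  5='d' goto c→6
  6='dc' goto c→7
  7='dcc' goto c→8
  8='dccc' goto b→9
  9='dcccb' goto b→10
  10='dcccbb' goto ·  [P1 ends]
  11='c' goto b→12 c→30
  12='cb' goto c→13
  13='cbc' goto c→14
  14='cbcc' goto c→15
  15='cbccc' goto ·  [P2 ends]
  16='aa' goto b→17
  17='aab' goto b→18
  18='aabb' goto c→19
  19='aabbc' goto a→20
  20='aabbca' goto ·  [P3 ends]
  21='ac' goto c→22
  22='acc' goto a→23
  23='acca' goto ·  [P4 ends]
  24='ad' goto b→25
  25='adb' goto a→26
  26='adba' goto c→27
  27='adbac' goto c→28
  28='adbacc' goto ·  [P5 ends]
  29='b' goto ·  [P6 ends]
  30='cc' goto ·  [P7 ends]

BFS fail/out derivation:
  n1('a'): parent n0 fail=0; on 'a' 0 → fail=0;  out ∅∪∅=∅
  n5('d'): parent n0 fail=0; on 'd' 0 → fail=0;  out ∅∪∅=∅
  n11('c'): parent n0 fail=0; on 'c' 0 → fail=0;  out ∅∪∅=∅
  n29('b'): parent n0 fail=0; on 'b' 0 → fail=0;  out {6}∪∅={6}
  n2('ab'): parent n1 fail=0; on 'b' 0 → fail=29;  out ∅∪{6}={6}
  n6('dc'): parent n5 fail=0; on 'c' 0 → fail=11;  out ∅∪∅=∅
  n12('cb'): parent n11 fail=0; on 'b' 0 → fail=29;  out ∅∪{6}={6}
  n16('aa'): parent n1 fail=0; on 'a' 0 → fail=1;  out ∅∪∅=∅
  n21('ac'): parent n1 fail=0; on 'c' 0 → fail=11;  out ∅∪∅=∅
  n24('ad'): parent n1 fail=0; on 'd' 0 → fail=5;  out ∅∪∅=∅
  n30('cc'): parent n11 fail=0; on 'c' 0 → fail=11;  out {7}∪∅={7}
  n3('abc'): parent n2 fail=29; on 'c' 29→0 → fail=11;  out ∅∪∅=∅
  n7('dcc'): parent n6 fail=11; on 'c' 11 → fail=30;  out ∅∪{7}={7}
  n13('cbc'): parent n12 fail=29; on 'c' 29→0 → fail=11;  out ∅∪∅=∅
  n17('aab'): parent n16 fail=1; on 'b' 1 → fail=2;  out ∅∪{6}={6}
  n22('acc'): parent n21 fail=11; on 'c' 11 → fail=30;  out ∅∪{7}={7}
  n25('adb'): parent n24 fail=5; on 'b' 5→0 → fail=29;  out ∅∪{6}={6}
  n4('abcd'): parent n3 fail=11; on 'd' 11→0 → fail=5;  out {0}∪∅={0}
  n8('dccc'): parent n7 fail=30; on 'c' 30→11 → fail=30;  out ∅∪{7}={7}
  n14('cbcc'): parent n13 fail=11; on 'c' 11 → fail=30;  out ∅∪{7}={7}
  n18('aabb'): parent n17 fail=2; on 'b' 2→29→0 → fail=29;  out ∅∪{6}={6}
  n23('acca'): parent n22 fail=30; on 'a' 30→11→0 → fail=1;  out {4}∪∅={4}
  n26('adba'): parent n25 fail=29; on 'a' 29→0 → fail=1;  out ∅∪∅=∅
  n9('dcccb'): parent n8 fail=30; on 'b' 30→11 → fail=12;  out ∅∪{6}={6}
  n15('cbccc'): parent n14 fail=30; on 'c' 30→11 → fail=30;  out {2}∪{7}={2,7}
  n19('aabbc'): parent n18 fail=29; on 'c' 29→0 → fail=11;  out ∅∪∅=∅
  n27('adbac'): parent n26 fail=1; on 'c' 1 → fail=21;  out ∅∪∅=∅
  n10('dcccbb'): parent n9 fail=12; on 'b' 12→29→0 → fail=29;  out {1}∪{6}={1,6}
  n20('aabbca'): parent n19 fail=11; on 'a' 11→0 → fail=1;  out {3}∪∅={3}
  n28('adbacc'): parent n27 fail=21; on 'c' 21 → fail=22;  out {5}∪{7}={5,7}

Scan:
pos 0 'd': at 5
pos 1 'd': at 5 (fail-walked)
pos 2 'a': at 1 (fail-walked)
pos 3 'c': at 21
pos 4 'b': at 12 (fail-walked)  → match P6@[4:4]
pos 5 'c': at 13
pos 6 'c': at 14  → match P7@[5:6]
pos 7 'c': at 15  → match P2@[3:7],P7@[6:7]
pos 8 'c': at 30 (fail-walked)  → match P7@[7:8]
pos 9 'a': at 1 (fail-walked)
pos 10 'b': at 2  → match P6@[10:10]
pos 11 'd': at 5 (fail-walked)
pos 12 'a': at 1 (fail-walked)
pos 13 'a': at 16
pos 14 'a': at 16 (fail-walked)
pos 15 'c': at 21 (fail-walked)
pos 16 'c': at 22  → match P7@[15:16]
pos 17 'a': at 23  → match P4@[14:17]
pos 18 'a': at 16 (fail-walked)
pos 19 'b': at 17  → match P6@[19:19]
pos 20 'c': at 3 (fail-walked)
pos 21 'd': at 4  → match P0@[18:21]
pos 22 'a': at 1 (fail-walked)
pos 23 'b': at 2  → match P6@[23:23]
pos 24 'b': at 29 (fail-walked)  → match P6@[24:24]
pos 25 'b': at 29 (fail-walked)  → match P6@[25:25]
pos 26 'a': at 1 (fail-walked)
pos 27 'c': at 21
pos 28 'c': at 22  → match P7@[27:28]
pos 29 'b': at 12 (fail-walked)  → match P6@[29:29]
pos 30 'c': at 13
pos 31 'c': at 14  → match P7@[30:31]
pos 32 'c': at 15  → match P2@[28:32],P7@[31:32]
pos 33 'c': at 30 (fail-walked)  → match P7@[32:33]

Matches: [[4,6],[6,7],[7,2],[7,7],[8,7],[10,6],[16,7],[17,4],[19,6],[21,0],[23,6],[24,6],[25,6],[28,7],[29,6],[31,7],[32,2],[32,7],[33,7]]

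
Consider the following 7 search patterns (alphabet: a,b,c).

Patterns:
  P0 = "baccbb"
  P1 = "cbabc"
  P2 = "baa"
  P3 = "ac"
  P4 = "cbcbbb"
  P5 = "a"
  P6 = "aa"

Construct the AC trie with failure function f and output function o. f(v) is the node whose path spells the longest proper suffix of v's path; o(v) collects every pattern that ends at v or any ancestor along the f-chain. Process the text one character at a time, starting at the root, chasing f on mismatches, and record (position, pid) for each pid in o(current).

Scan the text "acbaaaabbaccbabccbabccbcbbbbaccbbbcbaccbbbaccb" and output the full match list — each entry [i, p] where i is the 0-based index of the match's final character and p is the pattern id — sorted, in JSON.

Build automaton:
Trie (insert patterns):
  n0 'ε': a→13 b→1 c→7
  n1 'b': a→2
  n2 'ba': a→12 c→3
  n3 'bac': c→4
  n4 'bacc': b→5
  n5 'baccb': b→6
  n6 'baccbb': ·  [P0 ends]
  n7 'c': b→8
  n8 'cb': a→9 c→15
  n9 'cba': b→10
  n10 'cbab': c→11
  n11 'cbabc': ·  [P1 ends]
  n12 'baa': ·  [P2 ends]
  n13 'a': a→19 c→14  [P5 ends]
  n14 'ac': ·  [P3 ends]
  n15 'cbc': b→16
  n16 'cbcb': b→17
  n17 'cbcbb': b→18
  n18 'cbcbbb': ·  [P4 ends]
  n19 'aa': ·  [P6 ends]

BFS fail/out derivation:
  fail(1) 'b': from fail(0)=0 chase 'b': 0 ⇒ 0;  out=∅∪out(0)=∅
  fail(7) 'c': from fail(0)=0 chase 'c': 0 ⇒ 0;  out=∅∪out(0)=∅
  fail(13) 'a': from fail(0)=0 chase 'a': 0 ⇒ 0;  out={5}∪out(0)={5}
  fail(2) 'ba': from fail(1)=0 chase 'a': 0 ⇒ 13;  out=∅∪out(13)={5}
  fail(8) 'cb': from fail(7)=0 chase 'b': 0 ⇒ 1;  out=∅∪out(1)=∅
  fail(14) 'ac': from fail(13)=0 chase 'c': 0 ⇒ 7;  out={3}∪out(7)={3}
  fail(19) 'aa': from fail(13)=0 chase 'a': 0 ⇒ 13;  out={6}∪out(13)={5,6}
  fail(3) 'bac': from fail(2)=13 chase 'c': 13 ⇒ 14;  out=∅∪out(14)={3}
  fail(9) 'cba': from fail(8)=1 chase 'a': 1 ⇒ 2;  out=∅∪out(2)={5}
  fail(12) 'baa': from fail(2)=13 chase 'a': 13 ⇒ 19;  out={2}∪out(19)={2,5,6}
  fail(15) 'cbc': from fail(8)=1 chase 'c': 1→0 ⇒ 7;  out=∅∪out(7)=∅
  fail(4) 'bacc': from fail(3)=14 chase 'c': 14→7→0 ⇒ 7;  out=∅∪out(7)=∅
  fail(10) 'cbab': from fail(9)=2 chase 'b': 2→13→0 ⇒ 1;  out=∅∪out(1)=∅
  fail(16) 'cbcb': from fail(15)=7 chase 'b': 7 ⇒ 8;  out=∅∪out(8)=∅
  fail(5) 'baccb': from fail(4)=7 chase 'b': 7 ⇒ 8;  out=∅∪out(8)=∅
  fail(11) 'cbabc': from fail(10)=1 chase 'c': 1→0 ⇒ 7;  out={1}∪out(7)={1}
  fail(17) 'cbcbb': from fail(16)=8 chase 'b': 8→1→0 ⇒ 1;  out=∅∪out(1)=∅
  fail(6) 'baccbb': from fail(5)=8 chase 'b': 8→1→0 ⇒ 1;  out={0}∪out(1)={0}
  fail(18) 'cbcbbb': from fail(17)=1 chase 'b': 1→0 ⇒ 1;  out={4}∪out(1)={4}

Run:
[0] read 'a'  n0⇒n13  ** P5@[0:0]
[1] read 'c'  n13⇒n14  ** P3@[0:1]
[2] read 'b'  n14⇒n8 (fail-walked)
[3] read 'a'  n8⇒n9  ** P5@[3:3]
[4] read 'a'  n9⇒n12 (fail-walked)  ** P2@[2:4],P5@[4:4],P6@[3:4]
[5] read 'a'  n12⇒n19 (fail-walked)  ** P5@[5:5],P6@[4:5]
[6] read 'a'  n19⇒n19 (fail-walked)  ** P5@[6:6],P6@[5:6]
[7] read 'b'  n19⇒n1 (fail-walked)
[8] read 'b'  n1⇒n1 (fail-walked)
[9] read 'a'  n1⇒n2  ** P5@[9:9]
[10] read 'c'  n2⇒n3  ** P3@[9:10]
[11] read 'c'  n3⇒n4
[12] read 'b'  n4⇒n5
[13] read 'a'  n5⇒n9 (fail-walked)  ** P5@[13:13]
[14] read 'b'  n9⇒n10
[15] read 'c'  n10⇒n11  ** P1@[11:15]
[16] read 'c'  n11⇒n7 (fail-walked)
[17] read 'b'  n7⇒n8
[18] read 'a'  n8⇒n9  ** P5@[18:18]
[19] read 'b'  n9⇒n10
[20] read 'c'  n10⇒n11  ** P1@[16:20]
[21] read 'c'  n11⇒n7 (fail-walked)
[22] read 'b'  n7⇒n8
[23] read 'c'  n8⇒n15
[24] read 'b'  n15⇒n16
[25] read 'b'  n16⇒n17
[26] read 'b'  n17⇒n18  ** P4@[21:26]
[27] read 'b'  n18⇒n1 (fail-walked)
[28] read 'a'  n1⇒n2  ** P5@[28:28]
[29] read 'c'  n2⇒n3  ** P3@[28:29]
[30] read 'c'  n3⇒n4
[31] read 'b'  n4⇒n5
[32] read 'b'  n5⇒n6  ** P0@[27:32]
[33] read 'b'  n6⇒n1 (fail-walked)
[34] read 'c'  n1⇒n7 (fail-walked)
[35] read 'b'  n7⇒n8
[36] read 'a'  n8⇒n9  ** P5@[36:36]
[37] read 'c'  n9⇒n3 (fail-walked)  ** P3@[36:37]
[38] read 'c'  n3⇒n4
[39] read 'b'  n4⇒n5
[40] read 'b'  n5⇒n6  ** P0@[35:40]
[41] read 'b'  n6⇒n1 (fail-walked)
[42] read 'a'  n1⇒n2  ** P5@[42:42]
[43] read 'c'  n2⇒n3  ** P3@[42:43]
[44] read 'c'  n3⇒n4
[45] read 'b'  n4⇒n5

Result: [[0,5],[1,3],[3,5],[4,2],[4,5],[4,6],[5,5],[5,6],[6,5],[6,6],[9,5],[10,3],[13,5],[15,1],[18,5],[20,1],[26,4],[28,5],[29,3],[32,0],[36,5],[37,3],[40,0],[42,5],[43,3]]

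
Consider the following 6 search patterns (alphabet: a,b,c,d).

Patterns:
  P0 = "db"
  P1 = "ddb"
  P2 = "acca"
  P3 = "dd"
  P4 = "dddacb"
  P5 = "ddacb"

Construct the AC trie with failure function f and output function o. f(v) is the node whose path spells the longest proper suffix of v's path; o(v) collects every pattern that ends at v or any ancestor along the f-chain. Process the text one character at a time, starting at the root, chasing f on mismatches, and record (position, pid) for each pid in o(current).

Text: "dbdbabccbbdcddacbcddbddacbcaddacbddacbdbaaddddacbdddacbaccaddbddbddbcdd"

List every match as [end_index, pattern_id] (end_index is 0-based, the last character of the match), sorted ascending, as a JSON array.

Build automaton:
Trie nodes:
  0='ε' goto a→5 d→1
  1='d' goto b→2 d→3
  2='db' goto ·  [P0 ends]
  3='dd' goto a→13 b→4 d→9  [P3 ends]
  4='ddb' goto ·  [P1 ends]
  5='a' goto c→6
  6='ac' goto c→7
  7='acc' goto a→8
  8='acca' goto ·  [P2 ends]
  9='ddd' goto a→10
  10='ddda' goto c→11
  11='dddac' goto b→12
  12='dddacb' goto ·  [P4 ends]
  13='dda' goto c→14
  14='ddac' goto b→15
  15='ddacb' goto ·  [P5 ends]

Failure links (BFS by depth):
  n1('d'): parent n0 fail=0; on 'd' 0 → fail=0;  out ∅∪∅=∅
  n5('a'): parent n0 fail=0; on 'a' 0 → fail=0;  out ∅∪∅=∅
  n2('db'): parent n1 fail=0; on 'b' 0 → fail=0;  out {0}∪∅={0}
  n3('dd'): parent n1 fail=0; on 'd' 0 → fail=1;  out {3}∪∅={3}
  n6('ac'): parent n5 fail=0; on 'c' 0 → fail=0;  out ∅∪∅=∅
  n4('ddb'): parent n3 fail=1; on 'b' 1 → fail=2;  out {1}∪{0}={0,1}
  n7('acc'): parent n6 fail=0; on 'c' 0 → fail=0;  out ∅∪∅=∅
  n9('ddd'): parent n3 fail=1; on 'd' 1 → fail=3;  out ∅∪{3}={3}
  n13('dda'): parent n3 fail=1; on 'a' 1→0 → fail=5;  out ∅∪∅=∅
  n8('acca'): parent n7 fail=0; on 'a' 0 → fail=5;  out {2}∪∅={2}
  n10('ddda'): parent n9 fail=3; on 'a' 3 → fail=13;  out ∅∪∅=∅
  n14('ddac'): parent n13 fail=5; on 'c' 5 → fail=6;  out ∅∪∅=∅
  n11('dddac'): parent n10 fail=13; on 'c' 13 → fail=14;  out ∅∪∅=∅
  n15('ddacb'): parent n14 fail=6; on 'b' 6→0 → fail=0;  out {5}∪∅={5}
  n12('dddacb'): parent n11 fail=14; on 'b' 14 → fail=15;  out {4}∪{5}={4,5}

Text stream:
[0] read 'd'  n0⇒n1
[1] read 'b'  n1⇒n2  ** P0@[0:1]
[2] read 'd'  n2⇒n1 (via fail)
[3] read 'b'  n1⇒n2  ** P0@[2:3]
[4] read 'a'  n2⇒n5 (via fail)
[5] read 'b'  n5⇒n0 (via fail)
[6] read 'c'  n0⇒n0
[7] read 'c'  n0⇒n0
[8] read 'b'  n0⇒n0
[9] read 'b'  n0⇒n0
[10] read 'd'  n0⇒n1
[11] read 'c'  n1⇒n0 (via fail)
[12] read 'd'  n0⇒n1
[13] read 'd'  n1⇒n3  ** P3@[12:13]
[14] read 'a'  n3⇒n13
[15] read 'c'  n13⇒n14
[16] read 'b'  n14⇒n15  ** P5@[12:16]
[17] read 'c'  n15⇒n0 (via fail)
[18] read 'd'  n0⇒n1
[19] read 'd'  n1⇒n3  ** P3@[18:19]
[20] read 'b'  n3⇒n4  ** P0@[19:20],P1@[18:20]
[21] read 'd'  n4⇒n1 (via fail)
[22] read 'd'  n1⇒n3  ** P3@[21:22]
[23] read 'a'  n3⇒n13
[24] read 'c'  n13⇒n14
[25] read 'b'  n14⇒n15  ** P5@[21:25]
[26] read 'c'  n15⇒n0 (via fail)
[27] read 'a'  n0⇒n5
[28] read 'd'  n5⇒n1 (via fail)
[29] read 'd'  n1⇒n3  ** P3@[28:29]
[30] read 'a'  n3⇒n13
[31] read 'c'  n13⇒n14
[32] read 'b'  n14⇒n15  ** P5@[28:32]
[33] read 'd'  n15⇒n1 (via fail)
[34] read 'd'  n1⇒n3  ** P3@[33:34]
[35] read 'a'  n3⇒n13
[36] read 'c'  n13⇒n14
[37] read 'b'  n14⇒n15  ** P5@[33:37]
[38] read 'd'  n15⇒n1 (via fail)
[39] read 'b'  n1⇒n2  ** P0@[38:39]
[40] read 'a'  n2⇒n5 (via fail)
[41] read 'a'  n5⇒n5 (via fail)
[42] read 'd'  n5⇒n1 (via fail)
[43] read 'd'  n1⇒n3  ** P3@[42:43]
[44] read 'd'  n3⇒n9  ** P3@[43:44]
[45] read 'd'  n9⇒n9 (via fail)  ** P3@[44:45]
[46] read 'a'  n9⇒n10
[47] read 'c'  n10⇒n11
[48] read 'b'  n11⇒n12  ** P4@[43:48],P5@[44:48]
[49] read 'd'  n12⇒n1 (via fail)
[50] read 'd'  n1⇒n3  ** P3@[49:50]
[51] read 'd'  n3⇒n9  ** P3@[50:51]
[52] read 'a'  n9⇒n10
[53] read 'c'  n10⇒n11
[54] read 'b'  n11⇒n12  ** P4@[49:54],P5@[50:54]
[55] read 'a'  n12⇒n5 (via fail)
[56] read 'c'  n5⇒n6
[57] read 'c'  n6⇒n7
[58] read 'a'  n7⇒n8  ** P2@[55:58]
[59] read 'd'  n8⇒n1 (via fail)
[60] read 'd'  n1⇒n3  ** P3@[59:60]
[61] read 'b'  n3⇒n4  ** P0@[60:61],P1@[59:61]
[62] read 'd'  n4⇒n1 (via fail)
[63] read 'd'  n1⇒n3  ** P3@[62:63]
[64] read 'b'  n3⇒n4  ** P0@[63:64],P1@[62:64]
[65] read 'd'  n4⇒n1 (via fail)
[66] read 'd'  n1⇒n3  ** P3@[65:66]
[67] read 'b'  n3⇒n4  ** P0@[66:67],P1@[65:67]
[68] read 'c'  n4⇒n0 (via fail)
[69] read 'd'  n0⇒n1
[70] read 'd'  n1⇒n3  ** P3@[69:70]

All matches (sorted): [[1,0],[3,0],[13,3],[16,5],[19,3],[20,0],[20,1],[22,3],[25,5],[29,3],[32,5],[34,3],[37,5],[39,0],[43,3],[44,3],[45,3],[48,4],[48,5],[50,3],[51,3],[54,4],[54,5],[58,2],[60,3],[61,0],[61,1],[63,3],[64,0],[64,1],[66,3],[67,0],[67,1],[70,3]]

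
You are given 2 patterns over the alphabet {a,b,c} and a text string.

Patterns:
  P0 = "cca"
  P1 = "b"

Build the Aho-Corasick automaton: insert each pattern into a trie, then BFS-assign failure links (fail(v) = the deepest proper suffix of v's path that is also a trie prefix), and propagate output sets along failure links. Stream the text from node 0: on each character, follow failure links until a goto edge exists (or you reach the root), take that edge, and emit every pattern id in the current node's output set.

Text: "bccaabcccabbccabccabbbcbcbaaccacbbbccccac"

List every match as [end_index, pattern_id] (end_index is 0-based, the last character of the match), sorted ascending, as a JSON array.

Build automaton:
Trie nodes:
  n0 'ε': b→4 c→1
  n1 'c': c→2
  n2 'cc': a→3
  n3 'cca': ·  [P0 ends]
  n4 'b': ·  [P1 ends]

Failure links (BFS by depth):
  n1('c'): parent n0 fail=0; on 'c' 0 → fail=0;  out ∅∪∅=∅
  n4('b'): parent n0 fail=0; on 'b' 0 → fail=0;  out {1}∪∅={1}
  n2('cc'): parent n1 fail=0; on 'c' 0 → fail=1;  out ∅∪∅=∅
  n3('cca'): parent n2 fail=1; on 'a' 1→0 → fail=0;  out {0}∪∅={0}

Run:
pos 0 'b': at 4  emit P1@[0:0]
pos 1 'c': at 1 (fail-walked)
pos 2 'c': at 2
pos 3 'a': at 3  emit P0@[1:3]
pos 4 'a': at 0 (fail-walked)
pos 5 'b': at 4  emit P1@[5:5]
pos 6 'c': at 1 (fail-walked)
pos 7 'c': at 2
pos 8 'c': at 2 (fail-walked)
pos 9 'a': at 3  emit P0@[7:9]
pos 10 'b': at 4 (fail-walked)  emit P1@[10:10]
pos 11 'b': at 4 (fail-walked)  emit P1@[11:11]
pos 12 'c': at 1 (fail-walked)
pos 13 'c': at 2
pos 14 'a': at 3  emit P0@[12:14]
pos 15 'b': at 4 (fail-walked)  emit P1@[15:15]
pos 16 'c': at 1 (fail-walked)
pos 17 'c': at 2
pos 18 'a': at 3  emit P0@[16:18]
pos 19 'b': at 4 (fail-walked)  emit P1@[19:19]
pos 20 'b': at 4 (fail-walked)  emit P1@[20:20]
pos 21 'b': at 4 (fail-walked)  emit P1@[21:21]
pos 22 'c': at 1 (fail-walked)
pos 23 'b': at 4 (fail-walked)  emit P1@[23:23]
pos 24 'c': at 1 (fail-walked)
pos 25 'b': at 4 (fail-walked)  emit P1@[25:25]
pos 26 'a': at 0 (fail-walked)
pos 27 'a': at 0
pos 28 'c': at 1
pos 29 'c': at 2
pos 30 'a': at 3  emit P0@[28:30]
pos 31 'c': at 1 (fail-walked)
pos 32 'b': at 4 (fail-walked)  emit P1@[32:32]
pos 33 'b': at 4 (fail-walked)  emit P1@[33:33]
pos 34 'b': at 4 (fail-walked)  emit P1@[34:34]
pos 35 'c': at 1 (fail-walked)
pos 36 'c': at 2
pos 37 'c': at 2 (fail-walked)
pos 38 'c': at 2 (fail-walked)
pos 39 'a': at 3  emit P0@[37:39]
pos 40 'c': at 1 (fail-walked)

All matches (sorted): [[0,1],[3,0],[5,1],[9,0],[10,1],[11,1],[14,0],[15,1],[18,0],[19,1],[20,1],[21,1],[23,1],[25,1],[30,0],[32,1],[33,1],[34,1],[39,0]]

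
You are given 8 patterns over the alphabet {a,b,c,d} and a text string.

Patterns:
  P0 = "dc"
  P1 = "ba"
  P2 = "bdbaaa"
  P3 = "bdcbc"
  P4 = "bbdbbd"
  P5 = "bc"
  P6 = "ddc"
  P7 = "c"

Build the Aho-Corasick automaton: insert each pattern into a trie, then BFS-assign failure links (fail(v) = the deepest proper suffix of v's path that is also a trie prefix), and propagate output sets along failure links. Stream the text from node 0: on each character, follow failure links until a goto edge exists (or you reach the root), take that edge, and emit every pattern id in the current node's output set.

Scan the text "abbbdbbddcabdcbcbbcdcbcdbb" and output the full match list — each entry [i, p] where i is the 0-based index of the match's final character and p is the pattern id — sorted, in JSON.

Build automaton:
Trie nodes:
  0='ε' goto b→3 c→21 d→1
  1='d' goto c→2 d→19
  2='dc' goto ·  [P0 ends]
  3='b' goto a→4 b→13 c→18 d→5
  4='ba' goto ·  [P1 ends]
  5='bd' goto b→6 c→10
  6='bdb' goto a→7
  7='bdba' goto a→8
  8='bdbaa' goto a→9
  9='bdbaaa' goto ·  [P2 ends]
  10='bdc' goto b→11
  11='bdcb' goto c→12
  12='bdcbc' goto ·  [P3 ends]
  13='bb' goto d→14
  14='bbd' goto b→15
  15='bbdb' goto b→16
  16='bbdbb' goto d→17
  17='bbdbbd' goto ·  [P4 ends]
  18='bc' goto ·  [P5 ends]
  19='dd' goto c→20
  20='ddc' goto ·  [P6 ends]
  21='c' goto ·  [P7 ends]

Failure links (BFS by depth):
  fail(1) 'd': from fail(0)=0 chase 'd': 0 ⇒ 0;  out=∅∪out(0)=∅
  fail(3) 'b': from fail(0)=0 chase 'b': 0 ⇒ 0;  out=∅∪out(0)=∅
  fail(21) 'c': from fail(0)=0 chase 'c': 0 ⇒ 0;  out={7}∪out(0)={7}
  fail(2) 'dc': from fail(1)=0 chase 'c': 0 ⇒ 21;  out={0}∪out(21)={0,7}
  fail(4) 'ba': from fail(3)=0 chase 'a': 0 ⇒ 0;  out={1}∪out(0)={1}
  fail(5) 'bd': from fail(3)=0 chase 'd': 0 ⇒ 1;  out=∅∪out(1)=∅
  fail(13) 'bb': from fail(3)=0 chase 'b': 0 ⇒ 3;  out=∅∪out(3)=∅
  fail(18) 'bc': from fail(3)=0 chase 'c': 0 ⇒ 21;  out={5}∪out(21)={5,7}
  fail(19) 'dd': from fail(1)=0 chase 'd': 0 ⇒ 1;  out=∅∪out(1)=∅
  fail(6) 'bdb': from fail(5)=1 chase 'b': 1→0 ⇒ 3;  out=∅∪out(3)=∅
  fail(10) 'bdc': from fail(5)=1 chase 'c': 1 ⇒ 2;  out=∅∪out(2)={0,7}
  fail(14) 'bbd': from fail(13)=3 chase 'd': 3 ⇒ 5;  out=∅∪out(5)=∅
  fail(20) 'ddc': from fail(19)=1 chase 'c': 1 ⇒ 2;  out={6}∪out(2)={0,6,7}
  fail(7) 'bdba': from fail(6)=3 chase 'a': 3 ⇒ 4;  out=∅∪out(4)={1}
  fail(11) 'bdcb': from fail(10)=2 chase 'b': 2→21→0 ⇒ 3;  out=∅∪out(3)=∅
  fail(15) 'bbdb': from fail(14)=5 chase 'b': 5 ⇒ 6;  out=∅∪out(6)=∅
  fail(8) 'bdbaa': from fail(7)=4 chase 'a': 4→0 ⇒ 0;  out=∅∪out(0)=∅
  fail(12) 'bdcbc': from fail(11)=3 chase 'c': 3 ⇒ 18;  out={3}∪out(18)={3,5,7}
  fail(16) 'bbdbb': from fail(15)=6 chase 'b': 6→3 ⇒ 13;  out=∅∪out(13)=∅
  fail(9) 'bdbaaa': from fail(8)=0 chase 'a': 0 ⇒ 0;  out={2}∪out(0)={2}
  fail(17) 'bbdbbd': from fail(16)=13 chase 'd': 13 ⇒ 14;  out={4}∪out(14)={4}

Text stream:
i=0 'a': node 0→0
i=1 'b': node 0→3
i=2 'b': node 3→13
i=3 'b': node 13→13 ·f
i=4 'd': node 13→14
i=5 'b': node 14→15
i=6 'b': node 15→16
i=7 'd': node 16→17  ** P4@[2:7]
i=8 'd': node 17→19 ·f
i=9 'c': node 19→20  ** P0@[8:9],P6@[7:9],P7@[9:9]
i=10 'a': node 20→0 ·f
i=11 'b': node 0→3
i=12 'd': node 3→5
i=13 'c': node 5→10  ** P0@[12:13],P7@[13:13]
i=14 'b': node 10→11
i=15 'c': node 11→12  ** P3@[11:15],P5@[14:15],P7@[15:15]
i=16 'b': node 12→3 ·f
i=17 'b': node 3→13
i=18 'c': node 13→18 ·f  ** P5@[17:18],P7@[18:18]
i=19 'd': node 18→1 ·f
i=20 'c': node 1→2  ** P0@[19:20],P7@[20:20]
i=21 'b': node 2→3 ·f
i=22 'c': node 3→18  ** P5@[21:22],P7@[22:22]
i=23 'd': node 18→1 ·f
i=24 'b': node 1→3 ·f
i=25 'b': node 3→13

Result: [[7,4],[9,0],[9,6],[9,7],[13,0],[13,7],[15,3],[15,5],[15,7],[18,5],[18,7],[20,0],[20,7],[22,5],[22,7]]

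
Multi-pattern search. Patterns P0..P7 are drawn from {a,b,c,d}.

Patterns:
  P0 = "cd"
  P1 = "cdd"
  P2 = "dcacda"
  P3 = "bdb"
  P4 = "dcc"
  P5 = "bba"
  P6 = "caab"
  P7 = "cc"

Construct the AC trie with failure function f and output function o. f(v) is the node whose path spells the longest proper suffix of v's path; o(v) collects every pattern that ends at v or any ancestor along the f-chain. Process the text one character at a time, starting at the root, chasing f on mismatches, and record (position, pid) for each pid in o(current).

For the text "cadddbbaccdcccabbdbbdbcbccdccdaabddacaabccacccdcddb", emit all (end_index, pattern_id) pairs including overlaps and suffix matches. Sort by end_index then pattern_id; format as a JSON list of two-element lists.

Build:
Trie (insert patterns):
  n0 'ε': b→10 c→1 d→4
  n1 'c': a→16 c→19 d→2
  n2 'cd': d→3  ←P0
  n3 'cdd': ·  ←P1
  n4 'd': c→5
  n5 'dc': a→6 c→13
  n6 'dca': c→7
  n7 'dcac': d→8
  n8 'dcacd': a→9
  n9 'dcacda': ·  ←P2
  n10 'b': b→14 d→11
  n11 'bd': b→12
  n12 'bdb': ·  ←P3
  n13 'dcc': ·  ←P4
  n14 'bb': a→15
  n15 'bba': ·  ←P5
  n16 'ca': a→17
  n17 'caa': b→18
  n18 'caab': ·  ←P6
  n19 'cc': ·  ←P7

BFS fail/out derivation:
  fail(1) 'c': from fail(0)=0 chase 'c': 0 ⇒ 0;  out=∅∪out(0)=∅
  fail(4) 'd': from fail(0)=0 chase 'd': 0 ⇒ 0;  out=∅∪out(0)=∅
  fail(10) 'b': from fail(0)=0 chase 'b': 0 ⇒ 0;  out=∅∪out(0)=∅
  fail(2) 'cd': from fail(1)=0 chase 'd': 0 ⇒ 4;  out={0}∪out(4)={0}
  fail(5) 'dc': from fail(4)=0 chase 'c': 0 ⇒ 1;  out=∅∪out(1)=∅
  fail(11) 'bd': from fail(10)=0 chase 'd': 0 ⇒ 4;  out=∅∪out(4)=∅
  fail(14) 'bb': from fail(10)=0 chase 'b': 0 ⇒ 10;  out=∅∪out(10)=∅
  fail(16) 'ca': from fail(1)=0 chase 'a': 0 ⇒ 0;  out=∅∪out(0)=∅
  fail(19) 'cc': from fail(1)=0 chase 'c': 0 ⇒ 1;  out={7}∪out(1)={7}
  fail(3) 'cdd': from fail(2)=4 chase 'd': 4→0 ⇒ 4;  out={1}∪out(4)={1}
  fail(6) 'dca': from fail(5)=1 chase 'a': 1 ⇒ 16;  out=∅∪out(16)=∅
  fail(12) 'bdb': from fail(11)=4 chase 'b': 4→0 ⇒ 10;  out={3}∪out(10)={3}
  fail(13) 'dcc': from fail(5)=1 chase 'c': 1 ⇒ 19;  out={4}∪out(19)={4,7}
  fail(15) 'bba': from fail(14)=10 chase 'a': 10→0 ⇒ 0;  out={5}∪out(0)={5}
  fail(17) 'caa': from fail(16)=0 chase 'a': 0 ⇒ 0;  out=∅∪out(0)=∅
  fail(7) 'dcac': from fail(6)=16 chase 'c': 16→0 ⇒ 1;  out=∅∪out(1)=∅
  fail(18) 'caab': from fail(17)=0 chase 'b': 0 ⇒ 10;  out={6}∪out(10)={6}
  fail(8) 'dcacd': from fail(7)=1 chase 'd': 1 ⇒ 2;  out=∅∪out(2)={0}
  fail(9) 'dcacda': from fail(8)=2 chase 'a': 2→4→0 ⇒ 0;  out={2}∪out(0)={2}

Text stream:
pos 0 'c': at 1
pos 1 'a': at 16
pos 2 'd': at 4 ·f
pos 3 'd': at 4 ·f
pos 4 'd': at 4 ·f
pos 5 'b': at 10 ·f
pos 6 'b': at 14
pos 7 'a': at 15  ** P5@[5:7]
pos 8 'c': at 1 ·f
pos 9 'c': at 19  ** P7@[8:9]
pos 10 'd': at 2 ·f  ** P0@[9:10]
pos 11 'c': at 5 ·f
pos 12 'c': at 13  ** P4@[10:12],P7@[11:12]
pos 13 'c': at 19 ·f  ** P7@[12:13]
pos 14 'a': at 16 ·f
pos 15 'b': at 10 ·f
pos 16 'b': at 14
pos 17 'd': at 11 ·f
pos 18 'b': at 12  ** P3@[16:18]
pos 19 'b': at 14 ·f
pos 20 'd': at 11 ·f
pos 21 'b': at 12  ** P3@[19:21]
pos 22 'c': at 1 ·f
pos 23 'b': at 10 ·f
pos 24 'c': at 1 ·f
pos 25 'c': at 19  ** P7@[24:25]
pos 26 'd': at 2 ·f  ** P0@[25:26]
pos 27 'c': at 5 ·f
pos 28 'c': at 13  ** P4@[26:28],P7@[27:28]
pos 29 'd': at 2 ·f  ** P0@[28:29]
pos 30 'a': at 0 ·f
pos 31 'a': at 0
pos 32 'b': at 10
pos 33 'd': at 11
pos 34 'd': at 4 ·f
pos 35 'a': at 0 ·f
pos 36 'c': at 1
pos 37 'a': at 16
pos 38 'a': at 17
pos 39 'b': at 18  ** P6@[36:39]
pos 40 'c': at 1 ·f
pos 41 'c': at 19  ** P7@[40:41]
pos 42 'a': at 16 ·f
pos 43 'c': at 1 ·f
pos 44 'c': at 19  ** P7@[43:44]
pos 45 'c': at 19 ·f  ** P7@[44:45]
pos 46 'd': at 2 ·f  ** P0@[45:46]
pos 47 'c': at 5 ·f
pos 48 'd': at 2 ·f  ** P0@[47:48]
pos 49 'd': at 3  ** P1@[47:49]
pos 50 'b': at 10 ·f

Result: [[7,5],[9,7],[10,0],[12,4],[12,7],[13,7],[18,3],[21,3],[25,7],[26,0],[28,4],[28,7],[29,0],[39,6],[41,7],[44,7],[45,7],[46,0],[48,0],[49,1]]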